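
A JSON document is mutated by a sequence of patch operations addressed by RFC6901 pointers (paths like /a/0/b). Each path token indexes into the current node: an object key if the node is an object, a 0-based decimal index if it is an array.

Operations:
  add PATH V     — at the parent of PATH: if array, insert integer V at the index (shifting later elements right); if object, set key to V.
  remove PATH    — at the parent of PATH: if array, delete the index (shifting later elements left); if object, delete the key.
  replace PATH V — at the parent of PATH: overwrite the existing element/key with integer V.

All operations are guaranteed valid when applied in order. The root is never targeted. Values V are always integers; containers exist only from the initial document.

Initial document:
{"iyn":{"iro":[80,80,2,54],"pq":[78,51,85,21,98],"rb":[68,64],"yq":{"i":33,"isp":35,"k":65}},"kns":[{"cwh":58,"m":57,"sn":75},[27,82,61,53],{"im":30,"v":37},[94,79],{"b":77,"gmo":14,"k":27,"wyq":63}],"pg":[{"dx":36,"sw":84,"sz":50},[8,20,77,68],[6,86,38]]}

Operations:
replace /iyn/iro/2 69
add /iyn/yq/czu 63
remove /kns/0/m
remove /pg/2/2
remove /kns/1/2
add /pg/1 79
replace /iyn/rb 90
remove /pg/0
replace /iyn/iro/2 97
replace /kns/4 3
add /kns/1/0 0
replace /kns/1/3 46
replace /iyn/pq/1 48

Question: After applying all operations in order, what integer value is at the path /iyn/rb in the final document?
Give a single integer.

Answer: 90

Derivation:
After op 1 (replace /iyn/iro/2 69): {"iyn":{"iro":[80,80,69,54],"pq":[78,51,85,21,98],"rb":[68,64],"yq":{"i":33,"isp":35,"k":65}},"kns":[{"cwh":58,"m":57,"sn":75},[27,82,61,53],{"im":30,"v":37},[94,79],{"b":77,"gmo":14,"k":27,"wyq":63}],"pg":[{"dx":36,"sw":84,"sz":50},[8,20,77,68],[6,86,38]]}
After op 2 (add /iyn/yq/czu 63): {"iyn":{"iro":[80,80,69,54],"pq":[78,51,85,21,98],"rb":[68,64],"yq":{"czu":63,"i":33,"isp":35,"k":65}},"kns":[{"cwh":58,"m":57,"sn":75},[27,82,61,53],{"im":30,"v":37},[94,79],{"b":77,"gmo":14,"k":27,"wyq":63}],"pg":[{"dx":36,"sw":84,"sz":50},[8,20,77,68],[6,86,38]]}
After op 3 (remove /kns/0/m): {"iyn":{"iro":[80,80,69,54],"pq":[78,51,85,21,98],"rb":[68,64],"yq":{"czu":63,"i":33,"isp":35,"k":65}},"kns":[{"cwh":58,"sn":75},[27,82,61,53],{"im":30,"v":37},[94,79],{"b":77,"gmo":14,"k":27,"wyq":63}],"pg":[{"dx":36,"sw":84,"sz":50},[8,20,77,68],[6,86,38]]}
After op 4 (remove /pg/2/2): {"iyn":{"iro":[80,80,69,54],"pq":[78,51,85,21,98],"rb":[68,64],"yq":{"czu":63,"i":33,"isp":35,"k":65}},"kns":[{"cwh":58,"sn":75},[27,82,61,53],{"im":30,"v":37},[94,79],{"b":77,"gmo":14,"k":27,"wyq":63}],"pg":[{"dx":36,"sw":84,"sz":50},[8,20,77,68],[6,86]]}
After op 5 (remove /kns/1/2): {"iyn":{"iro":[80,80,69,54],"pq":[78,51,85,21,98],"rb":[68,64],"yq":{"czu":63,"i":33,"isp":35,"k":65}},"kns":[{"cwh":58,"sn":75},[27,82,53],{"im":30,"v":37},[94,79],{"b":77,"gmo":14,"k":27,"wyq":63}],"pg":[{"dx":36,"sw":84,"sz":50},[8,20,77,68],[6,86]]}
After op 6 (add /pg/1 79): {"iyn":{"iro":[80,80,69,54],"pq":[78,51,85,21,98],"rb":[68,64],"yq":{"czu":63,"i":33,"isp":35,"k":65}},"kns":[{"cwh":58,"sn":75},[27,82,53],{"im":30,"v":37},[94,79],{"b":77,"gmo":14,"k":27,"wyq":63}],"pg":[{"dx":36,"sw":84,"sz":50},79,[8,20,77,68],[6,86]]}
After op 7 (replace /iyn/rb 90): {"iyn":{"iro":[80,80,69,54],"pq":[78,51,85,21,98],"rb":90,"yq":{"czu":63,"i":33,"isp":35,"k":65}},"kns":[{"cwh":58,"sn":75},[27,82,53],{"im":30,"v":37},[94,79],{"b":77,"gmo":14,"k":27,"wyq":63}],"pg":[{"dx":36,"sw":84,"sz":50},79,[8,20,77,68],[6,86]]}
After op 8 (remove /pg/0): {"iyn":{"iro":[80,80,69,54],"pq":[78,51,85,21,98],"rb":90,"yq":{"czu":63,"i":33,"isp":35,"k":65}},"kns":[{"cwh":58,"sn":75},[27,82,53],{"im":30,"v":37},[94,79],{"b":77,"gmo":14,"k":27,"wyq":63}],"pg":[79,[8,20,77,68],[6,86]]}
After op 9 (replace /iyn/iro/2 97): {"iyn":{"iro":[80,80,97,54],"pq":[78,51,85,21,98],"rb":90,"yq":{"czu":63,"i":33,"isp":35,"k":65}},"kns":[{"cwh":58,"sn":75},[27,82,53],{"im":30,"v":37},[94,79],{"b":77,"gmo":14,"k":27,"wyq":63}],"pg":[79,[8,20,77,68],[6,86]]}
After op 10 (replace /kns/4 3): {"iyn":{"iro":[80,80,97,54],"pq":[78,51,85,21,98],"rb":90,"yq":{"czu":63,"i":33,"isp":35,"k":65}},"kns":[{"cwh":58,"sn":75},[27,82,53],{"im":30,"v":37},[94,79],3],"pg":[79,[8,20,77,68],[6,86]]}
After op 11 (add /kns/1/0 0): {"iyn":{"iro":[80,80,97,54],"pq":[78,51,85,21,98],"rb":90,"yq":{"czu":63,"i":33,"isp":35,"k":65}},"kns":[{"cwh":58,"sn":75},[0,27,82,53],{"im":30,"v":37},[94,79],3],"pg":[79,[8,20,77,68],[6,86]]}
After op 12 (replace /kns/1/3 46): {"iyn":{"iro":[80,80,97,54],"pq":[78,51,85,21,98],"rb":90,"yq":{"czu":63,"i":33,"isp":35,"k":65}},"kns":[{"cwh":58,"sn":75},[0,27,82,46],{"im":30,"v":37},[94,79],3],"pg":[79,[8,20,77,68],[6,86]]}
After op 13 (replace /iyn/pq/1 48): {"iyn":{"iro":[80,80,97,54],"pq":[78,48,85,21,98],"rb":90,"yq":{"czu":63,"i":33,"isp":35,"k":65}},"kns":[{"cwh":58,"sn":75},[0,27,82,46],{"im":30,"v":37},[94,79],3],"pg":[79,[8,20,77,68],[6,86]]}
Value at /iyn/rb: 90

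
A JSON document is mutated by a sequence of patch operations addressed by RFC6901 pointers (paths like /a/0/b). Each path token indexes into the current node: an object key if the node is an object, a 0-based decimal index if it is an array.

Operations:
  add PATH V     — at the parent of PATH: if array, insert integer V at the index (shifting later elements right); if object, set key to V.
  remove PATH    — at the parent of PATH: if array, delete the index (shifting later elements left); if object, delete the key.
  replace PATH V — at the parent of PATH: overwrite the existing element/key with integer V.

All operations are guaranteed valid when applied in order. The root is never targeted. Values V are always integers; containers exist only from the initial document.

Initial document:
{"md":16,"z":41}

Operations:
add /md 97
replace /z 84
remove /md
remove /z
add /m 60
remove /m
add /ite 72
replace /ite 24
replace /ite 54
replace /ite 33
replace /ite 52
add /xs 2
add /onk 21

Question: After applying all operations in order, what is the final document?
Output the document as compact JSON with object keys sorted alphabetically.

After op 1 (add /md 97): {"md":97,"z":41}
After op 2 (replace /z 84): {"md":97,"z":84}
After op 3 (remove /md): {"z":84}
After op 4 (remove /z): {}
After op 5 (add /m 60): {"m":60}
After op 6 (remove /m): {}
After op 7 (add /ite 72): {"ite":72}
After op 8 (replace /ite 24): {"ite":24}
After op 9 (replace /ite 54): {"ite":54}
After op 10 (replace /ite 33): {"ite":33}
After op 11 (replace /ite 52): {"ite":52}
After op 12 (add /xs 2): {"ite":52,"xs":2}
After op 13 (add /onk 21): {"ite":52,"onk":21,"xs":2}

Answer: {"ite":52,"onk":21,"xs":2}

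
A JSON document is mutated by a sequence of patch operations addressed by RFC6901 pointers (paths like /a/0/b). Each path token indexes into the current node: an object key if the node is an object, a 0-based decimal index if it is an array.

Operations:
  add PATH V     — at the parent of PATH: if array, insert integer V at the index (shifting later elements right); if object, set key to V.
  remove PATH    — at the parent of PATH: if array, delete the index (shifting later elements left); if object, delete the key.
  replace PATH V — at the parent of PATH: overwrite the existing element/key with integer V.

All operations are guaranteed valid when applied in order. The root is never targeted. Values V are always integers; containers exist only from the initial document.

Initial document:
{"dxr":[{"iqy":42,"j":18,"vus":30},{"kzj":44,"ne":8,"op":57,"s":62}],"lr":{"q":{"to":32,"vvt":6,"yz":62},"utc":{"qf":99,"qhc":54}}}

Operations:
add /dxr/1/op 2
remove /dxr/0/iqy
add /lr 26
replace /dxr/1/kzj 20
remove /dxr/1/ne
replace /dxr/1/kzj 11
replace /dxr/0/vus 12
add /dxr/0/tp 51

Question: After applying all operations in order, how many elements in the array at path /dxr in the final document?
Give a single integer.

Answer: 2

Derivation:
After op 1 (add /dxr/1/op 2): {"dxr":[{"iqy":42,"j":18,"vus":30},{"kzj":44,"ne":8,"op":2,"s":62}],"lr":{"q":{"to":32,"vvt":6,"yz":62},"utc":{"qf":99,"qhc":54}}}
After op 2 (remove /dxr/0/iqy): {"dxr":[{"j":18,"vus":30},{"kzj":44,"ne":8,"op":2,"s":62}],"lr":{"q":{"to":32,"vvt":6,"yz":62},"utc":{"qf":99,"qhc":54}}}
After op 3 (add /lr 26): {"dxr":[{"j":18,"vus":30},{"kzj":44,"ne":8,"op":2,"s":62}],"lr":26}
After op 4 (replace /dxr/1/kzj 20): {"dxr":[{"j":18,"vus":30},{"kzj":20,"ne":8,"op":2,"s":62}],"lr":26}
After op 5 (remove /dxr/1/ne): {"dxr":[{"j":18,"vus":30},{"kzj":20,"op":2,"s":62}],"lr":26}
After op 6 (replace /dxr/1/kzj 11): {"dxr":[{"j":18,"vus":30},{"kzj":11,"op":2,"s":62}],"lr":26}
After op 7 (replace /dxr/0/vus 12): {"dxr":[{"j":18,"vus":12},{"kzj":11,"op":2,"s":62}],"lr":26}
After op 8 (add /dxr/0/tp 51): {"dxr":[{"j":18,"tp":51,"vus":12},{"kzj":11,"op":2,"s":62}],"lr":26}
Size at path /dxr: 2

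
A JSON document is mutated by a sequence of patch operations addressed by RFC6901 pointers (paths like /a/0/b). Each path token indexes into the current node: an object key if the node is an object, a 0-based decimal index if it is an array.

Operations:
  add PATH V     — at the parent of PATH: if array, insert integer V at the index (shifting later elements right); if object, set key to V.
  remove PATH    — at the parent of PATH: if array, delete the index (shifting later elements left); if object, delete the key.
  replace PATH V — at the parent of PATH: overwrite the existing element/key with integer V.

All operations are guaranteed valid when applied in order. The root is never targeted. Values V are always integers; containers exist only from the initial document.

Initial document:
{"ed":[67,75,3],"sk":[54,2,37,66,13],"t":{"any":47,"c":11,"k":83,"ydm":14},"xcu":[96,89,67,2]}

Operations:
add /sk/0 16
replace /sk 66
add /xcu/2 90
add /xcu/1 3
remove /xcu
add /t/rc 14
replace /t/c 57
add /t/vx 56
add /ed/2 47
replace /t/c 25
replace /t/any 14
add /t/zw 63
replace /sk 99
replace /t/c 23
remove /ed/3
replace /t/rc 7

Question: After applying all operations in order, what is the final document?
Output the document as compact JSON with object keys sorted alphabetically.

Answer: {"ed":[67,75,47],"sk":99,"t":{"any":14,"c":23,"k":83,"rc":7,"vx":56,"ydm":14,"zw":63}}

Derivation:
After op 1 (add /sk/0 16): {"ed":[67,75,3],"sk":[16,54,2,37,66,13],"t":{"any":47,"c":11,"k":83,"ydm":14},"xcu":[96,89,67,2]}
After op 2 (replace /sk 66): {"ed":[67,75,3],"sk":66,"t":{"any":47,"c":11,"k":83,"ydm":14},"xcu":[96,89,67,2]}
After op 3 (add /xcu/2 90): {"ed":[67,75,3],"sk":66,"t":{"any":47,"c":11,"k":83,"ydm":14},"xcu":[96,89,90,67,2]}
After op 4 (add /xcu/1 3): {"ed":[67,75,3],"sk":66,"t":{"any":47,"c":11,"k":83,"ydm":14},"xcu":[96,3,89,90,67,2]}
After op 5 (remove /xcu): {"ed":[67,75,3],"sk":66,"t":{"any":47,"c":11,"k":83,"ydm":14}}
After op 6 (add /t/rc 14): {"ed":[67,75,3],"sk":66,"t":{"any":47,"c":11,"k":83,"rc":14,"ydm":14}}
After op 7 (replace /t/c 57): {"ed":[67,75,3],"sk":66,"t":{"any":47,"c":57,"k":83,"rc":14,"ydm":14}}
After op 8 (add /t/vx 56): {"ed":[67,75,3],"sk":66,"t":{"any":47,"c":57,"k":83,"rc":14,"vx":56,"ydm":14}}
After op 9 (add /ed/2 47): {"ed":[67,75,47,3],"sk":66,"t":{"any":47,"c":57,"k":83,"rc":14,"vx":56,"ydm":14}}
After op 10 (replace /t/c 25): {"ed":[67,75,47,3],"sk":66,"t":{"any":47,"c":25,"k":83,"rc":14,"vx":56,"ydm":14}}
After op 11 (replace /t/any 14): {"ed":[67,75,47,3],"sk":66,"t":{"any":14,"c":25,"k":83,"rc":14,"vx":56,"ydm":14}}
After op 12 (add /t/zw 63): {"ed":[67,75,47,3],"sk":66,"t":{"any":14,"c":25,"k":83,"rc":14,"vx":56,"ydm":14,"zw":63}}
After op 13 (replace /sk 99): {"ed":[67,75,47,3],"sk":99,"t":{"any":14,"c":25,"k":83,"rc":14,"vx":56,"ydm":14,"zw":63}}
After op 14 (replace /t/c 23): {"ed":[67,75,47,3],"sk":99,"t":{"any":14,"c":23,"k":83,"rc":14,"vx":56,"ydm":14,"zw":63}}
After op 15 (remove /ed/3): {"ed":[67,75,47],"sk":99,"t":{"any":14,"c":23,"k":83,"rc":14,"vx":56,"ydm":14,"zw":63}}
After op 16 (replace /t/rc 7): {"ed":[67,75,47],"sk":99,"t":{"any":14,"c":23,"k":83,"rc":7,"vx":56,"ydm":14,"zw":63}}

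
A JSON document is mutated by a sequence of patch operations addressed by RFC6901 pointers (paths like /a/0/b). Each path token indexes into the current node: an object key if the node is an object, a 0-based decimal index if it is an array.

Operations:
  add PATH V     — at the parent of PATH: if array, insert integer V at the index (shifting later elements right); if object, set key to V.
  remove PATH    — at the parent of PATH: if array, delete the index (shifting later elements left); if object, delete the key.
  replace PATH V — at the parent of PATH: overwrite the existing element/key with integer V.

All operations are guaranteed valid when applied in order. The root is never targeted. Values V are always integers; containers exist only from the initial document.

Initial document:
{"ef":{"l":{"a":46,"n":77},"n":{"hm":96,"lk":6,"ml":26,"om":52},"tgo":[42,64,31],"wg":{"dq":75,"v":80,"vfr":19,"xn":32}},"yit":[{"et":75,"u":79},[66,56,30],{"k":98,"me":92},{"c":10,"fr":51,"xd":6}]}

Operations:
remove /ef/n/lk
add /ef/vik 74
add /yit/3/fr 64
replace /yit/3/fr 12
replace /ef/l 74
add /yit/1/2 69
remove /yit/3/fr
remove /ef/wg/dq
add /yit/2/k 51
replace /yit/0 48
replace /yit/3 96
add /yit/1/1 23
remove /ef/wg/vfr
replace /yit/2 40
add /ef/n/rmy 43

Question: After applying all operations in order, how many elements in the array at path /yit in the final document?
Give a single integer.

After op 1 (remove /ef/n/lk): {"ef":{"l":{"a":46,"n":77},"n":{"hm":96,"ml":26,"om":52},"tgo":[42,64,31],"wg":{"dq":75,"v":80,"vfr":19,"xn":32}},"yit":[{"et":75,"u":79},[66,56,30],{"k":98,"me":92},{"c":10,"fr":51,"xd":6}]}
After op 2 (add /ef/vik 74): {"ef":{"l":{"a":46,"n":77},"n":{"hm":96,"ml":26,"om":52},"tgo":[42,64,31],"vik":74,"wg":{"dq":75,"v":80,"vfr":19,"xn":32}},"yit":[{"et":75,"u":79},[66,56,30],{"k":98,"me":92},{"c":10,"fr":51,"xd":6}]}
After op 3 (add /yit/3/fr 64): {"ef":{"l":{"a":46,"n":77},"n":{"hm":96,"ml":26,"om":52},"tgo":[42,64,31],"vik":74,"wg":{"dq":75,"v":80,"vfr":19,"xn":32}},"yit":[{"et":75,"u":79},[66,56,30],{"k":98,"me":92},{"c":10,"fr":64,"xd":6}]}
After op 4 (replace /yit/3/fr 12): {"ef":{"l":{"a":46,"n":77},"n":{"hm":96,"ml":26,"om":52},"tgo":[42,64,31],"vik":74,"wg":{"dq":75,"v":80,"vfr":19,"xn":32}},"yit":[{"et":75,"u":79},[66,56,30],{"k":98,"me":92},{"c":10,"fr":12,"xd":6}]}
After op 5 (replace /ef/l 74): {"ef":{"l":74,"n":{"hm":96,"ml":26,"om":52},"tgo":[42,64,31],"vik":74,"wg":{"dq":75,"v":80,"vfr":19,"xn":32}},"yit":[{"et":75,"u":79},[66,56,30],{"k":98,"me":92},{"c":10,"fr":12,"xd":6}]}
After op 6 (add /yit/1/2 69): {"ef":{"l":74,"n":{"hm":96,"ml":26,"om":52},"tgo":[42,64,31],"vik":74,"wg":{"dq":75,"v":80,"vfr":19,"xn":32}},"yit":[{"et":75,"u":79},[66,56,69,30],{"k":98,"me":92},{"c":10,"fr":12,"xd":6}]}
After op 7 (remove /yit/3/fr): {"ef":{"l":74,"n":{"hm":96,"ml":26,"om":52},"tgo":[42,64,31],"vik":74,"wg":{"dq":75,"v":80,"vfr":19,"xn":32}},"yit":[{"et":75,"u":79},[66,56,69,30],{"k":98,"me":92},{"c":10,"xd":6}]}
After op 8 (remove /ef/wg/dq): {"ef":{"l":74,"n":{"hm":96,"ml":26,"om":52},"tgo":[42,64,31],"vik":74,"wg":{"v":80,"vfr":19,"xn":32}},"yit":[{"et":75,"u":79},[66,56,69,30],{"k":98,"me":92},{"c":10,"xd":6}]}
After op 9 (add /yit/2/k 51): {"ef":{"l":74,"n":{"hm":96,"ml":26,"om":52},"tgo":[42,64,31],"vik":74,"wg":{"v":80,"vfr":19,"xn":32}},"yit":[{"et":75,"u":79},[66,56,69,30],{"k":51,"me":92},{"c":10,"xd":6}]}
After op 10 (replace /yit/0 48): {"ef":{"l":74,"n":{"hm":96,"ml":26,"om":52},"tgo":[42,64,31],"vik":74,"wg":{"v":80,"vfr":19,"xn":32}},"yit":[48,[66,56,69,30],{"k":51,"me":92},{"c":10,"xd":6}]}
After op 11 (replace /yit/3 96): {"ef":{"l":74,"n":{"hm":96,"ml":26,"om":52},"tgo":[42,64,31],"vik":74,"wg":{"v":80,"vfr":19,"xn":32}},"yit":[48,[66,56,69,30],{"k":51,"me":92},96]}
After op 12 (add /yit/1/1 23): {"ef":{"l":74,"n":{"hm":96,"ml":26,"om":52},"tgo":[42,64,31],"vik":74,"wg":{"v":80,"vfr":19,"xn":32}},"yit":[48,[66,23,56,69,30],{"k":51,"me":92},96]}
After op 13 (remove /ef/wg/vfr): {"ef":{"l":74,"n":{"hm":96,"ml":26,"om":52},"tgo":[42,64,31],"vik":74,"wg":{"v":80,"xn":32}},"yit":[48,[66,23,56,69,30],{"k":51,"me":92},96]}
After op 14 (replace /yit/2 40): {"ef":{"l":74,"n":{"hm":96,"ml":26,"om":52},"tgo":[42,64,31],"vik":74,"wg":{"v":80,"xn":32}},"yit":[48,[66,23,56,69,30],40,96]}
After op 15 (add /ef/n/rmy 43): {"ef":{"l":74,"n":{"hm":96,"ml":26,"om":52,"rmy":43},"tgo":[42,64,31],"vik":74,"wg":{"v":80,"xn":32}},"yit":[48,[66,23,56,69,30],40,96]}
Size at path /yit: 4

Answer: 4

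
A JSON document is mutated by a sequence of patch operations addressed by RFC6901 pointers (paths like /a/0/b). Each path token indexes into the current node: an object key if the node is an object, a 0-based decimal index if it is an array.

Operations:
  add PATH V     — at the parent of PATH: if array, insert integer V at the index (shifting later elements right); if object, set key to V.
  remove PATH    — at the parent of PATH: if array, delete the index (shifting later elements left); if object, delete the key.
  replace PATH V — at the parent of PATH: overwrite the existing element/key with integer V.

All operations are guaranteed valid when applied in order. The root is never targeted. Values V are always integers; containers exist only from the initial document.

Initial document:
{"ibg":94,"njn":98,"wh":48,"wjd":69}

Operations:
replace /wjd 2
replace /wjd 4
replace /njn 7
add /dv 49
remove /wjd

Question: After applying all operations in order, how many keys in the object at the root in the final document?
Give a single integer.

Answer: 4

Derivation:
After op 1 (replace /wjd 2): {"ibg":94,"njn":98,"wh":48,"wjd":2}
After op 2 (replace /wjd 4): {"ibg":94,"njn":98,"wh":48,"wjd":4}
After op 3 (replace /njn 7): {"ibg":94,"njn":7,"wh":48,"wjd":4}
After op 4 (add /dv 49): {"dv":49,"ibg":94,"njn":7,"wh":48,"wjd":4}
After op 5 (remove /wjd): {"dv":49,"ibg":94,"njn":7,"wh":48}
Size at the root: 4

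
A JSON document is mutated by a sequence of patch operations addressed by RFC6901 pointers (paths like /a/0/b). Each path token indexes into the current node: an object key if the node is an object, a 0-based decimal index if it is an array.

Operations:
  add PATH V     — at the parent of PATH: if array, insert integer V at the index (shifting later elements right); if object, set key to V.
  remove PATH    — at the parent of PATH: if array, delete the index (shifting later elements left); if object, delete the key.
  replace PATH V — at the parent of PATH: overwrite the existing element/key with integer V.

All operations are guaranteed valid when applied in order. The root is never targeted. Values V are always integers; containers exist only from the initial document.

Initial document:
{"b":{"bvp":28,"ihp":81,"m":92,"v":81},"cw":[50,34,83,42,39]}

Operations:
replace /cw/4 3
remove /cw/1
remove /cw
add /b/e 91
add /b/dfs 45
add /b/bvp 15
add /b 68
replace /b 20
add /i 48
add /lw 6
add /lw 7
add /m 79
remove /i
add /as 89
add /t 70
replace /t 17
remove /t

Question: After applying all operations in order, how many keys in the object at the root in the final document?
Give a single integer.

After op 1 (replace /cw/4 3): {"b":{"bvp":28,"ihp":81,"m":92,"v":81},"cw":[50,34,83,42,3]}
After op 2 (remove /cw/1): {"b":{"bvp":28,"ihp":81,"m":92,"v":81},"cw":[50,83,42,3]}
After op 3 (remove /cw): {"b":{"bvp":28,"ihp":81,"m":92,"v":81}}
After op 4 (add /b/e 91): {"b":{"bvp":28,"e":91,"ihp":81,"m":92,"v":81}}
After op 5 (add /b/dfs 45): {"b":{"bvp":28,"dfs":45,"e":91,"ihp":81,"m":92,"v":81}}
After op 6 (add /b/bvp 15): {"b":{"bvp":15,"dfs":45,"e":91,"ihp":81,"m":92,"v":81}}
After op 7 (add /b 68): {"b":68}
After op 8 (replace /b 20): {"b":20}
After op 9 (add /i 48): {"b":20,"i":48}
After op 10 (add /lw 6): {"b":20,"i":48,"lw":6}
After op 11 (add /lw 7): {"b":20,"i":48,"lw":7}
After op 12 (add /m 79): {"b":20,"i":48,"lw":7,"m":79}
After op 13 (remove /i): {"b":20,"lw":7,"m":79}
After op 14 (add /as 89): {"as":89,"b":20,"lw":7,"m":79}
After op 15 (add /t 70): {"as":89,"b":20,"lw":7,"m":79,"t":70}
After op 16 (replace /t 17): {"as":89,"b":20,"lw":7,"m":79,"t":17}
After op 17 (remove /t): {"as":89,"b":20,"lw":7,"m":79}
Size at the root: 4

Answer: 4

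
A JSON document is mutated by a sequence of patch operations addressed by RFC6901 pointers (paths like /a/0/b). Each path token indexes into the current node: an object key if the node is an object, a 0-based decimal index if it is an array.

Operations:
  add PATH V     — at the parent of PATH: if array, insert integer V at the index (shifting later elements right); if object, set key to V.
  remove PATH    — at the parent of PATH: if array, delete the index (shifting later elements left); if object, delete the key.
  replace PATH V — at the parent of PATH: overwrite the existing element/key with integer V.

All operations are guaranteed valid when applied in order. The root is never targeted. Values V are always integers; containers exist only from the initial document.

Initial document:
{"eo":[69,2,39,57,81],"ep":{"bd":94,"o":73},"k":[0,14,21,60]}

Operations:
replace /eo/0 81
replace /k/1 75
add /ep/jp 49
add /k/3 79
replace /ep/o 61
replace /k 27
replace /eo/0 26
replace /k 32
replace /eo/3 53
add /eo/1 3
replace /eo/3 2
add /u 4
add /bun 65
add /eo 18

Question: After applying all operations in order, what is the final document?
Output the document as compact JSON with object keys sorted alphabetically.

After op 1 (replace /eo/0 81): {"eo":[81,2,39,57,81],"ep":{"bd":94,"o":73},"k":[0,14,21,60]}
After op 2 (replace /k/1 75): {"eo":[81,2,39,57,81],"ep":{"bd":94,"o":73},"k":[0,75,21,60]}
After op 3 (add /ep/jp 49): {"eo":[81,2,39,57,81],"ep":{"bd":94,"jp":49,"o":73},"k":[0,75,21,60]}
After op 4 (add /k/3 79): {"eo":[81,2,39,57,81],"ep":{"bd":94,"jp":49,"o":73},"k":[0,75,21,79,60]}
After op 5 (replace /ep/o 61): {"eo":[81,2,39,57,81],"ep":{"bd":94,"jp":49,"o":61},"k":[0,75,21,79,60]}
After op 6 (replace /k 27): {"eo":[81,2,39,57,81],"ep":{"bd":94,"jp":49,"o":61},"k":27}
After op 7 (replace /eo/0 26): {"eo":[26,2,39,57,81],"ep":{"bd":94,"jp":49,"o":61},"k":27}
After op 8 (replace /k 32): {"eo":[26,2,39,57,81],"ep":{"bd":94,"jp":49,"o":61},"k":32}
After op 9 (replace /eo/3 53): {"eo":[26,2,39,53,81],"ep":{"bd":94,"jp":49,"o":61},"k":32}
After op 10 (add /eo/1 3): {"eo":[26,3,2,39,53,81],"ep":{"bd":94,"jp":49,"o":61},"k":32}
After op 11 (replace /eo/3 2): {"eo":[26,3,2,2,53,81],"ep":{"bd":94,"jp":49,"o":61},"k":32}
After op 12 (add /u 4): {"eo":[26,3,2,2,53,81],"ep":{"bd":94,"jp":49,"o":61},"k":32,"u":4}
After op 13 (add /bun 65): {"bun":65,"eo":[26,3,2,2,53,81],"ep":{"bd":94,"jp":49,"o":61},"k":32,"u":4}
After op 14 (add /eo 18): {"bun":65,"eo":18,"ep":{"bd":94,"jp":49,"o":61},"k":32,"u":4}

Answer: {"bun":65,"eo":18,"ep":{"bd":94,"jp":49,"o":61},"k":32,"u":4}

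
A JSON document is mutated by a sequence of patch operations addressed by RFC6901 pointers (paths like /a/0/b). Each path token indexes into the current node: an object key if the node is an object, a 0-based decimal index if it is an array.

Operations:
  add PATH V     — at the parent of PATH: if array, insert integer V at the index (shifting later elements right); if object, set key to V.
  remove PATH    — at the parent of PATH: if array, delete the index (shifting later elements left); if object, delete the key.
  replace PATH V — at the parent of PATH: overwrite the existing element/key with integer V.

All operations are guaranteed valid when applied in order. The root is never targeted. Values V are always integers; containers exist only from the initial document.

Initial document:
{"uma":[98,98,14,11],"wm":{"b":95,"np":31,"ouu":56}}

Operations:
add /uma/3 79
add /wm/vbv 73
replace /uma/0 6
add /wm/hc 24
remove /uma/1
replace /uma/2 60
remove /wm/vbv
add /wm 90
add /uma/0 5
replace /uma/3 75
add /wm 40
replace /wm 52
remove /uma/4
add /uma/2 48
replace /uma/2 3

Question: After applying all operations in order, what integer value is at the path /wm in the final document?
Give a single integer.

After op 1 (add /uma/3 79): {"uma":[98,98,14,79,11],"wm":{"b":95,"np":31,"ouu":56}}
After op 2 (add /wm/vbv 73): {"uma":[98,98,14,79,11],"wm":{"b":95,"np":31,"ouu":56,"vbv":73}}
After op 3 (replace /uma/0 6): {"uma":[6,98,14,79,11],"wm":{"b":95,"np":31,"ouu":56,"vbv":73}}
After op 4 (add /wm/hc 24): {"uma":[6,98,14,79,11],"wm":{"b":95,"hc":24,"np":31,"ouu":56,"vbv":73}}
After op 5 (remove /uma/1): {"uma":[6,14,79,11],"wm":{"b":95,"hc":24,"np":31,"ouu":56,"vbv":73}}
After op 6 (replace /uma/2 60): {"uma":[6,14,60,11],"wm":{"b":95,"hc":24,"np":31,"ouu":56,"vbv":73}}
After op 7 (remove /wm/vbv): {"uma":[6,14,60,11],"wm":{"b":95,"hc":24,"np":31,"ouu":56}}
After op 8 (add /wm 90): {"uma":[6,14,60,11],"wm":90}
After op 9 (add /uma/0 5): {"uma":[5,6,14,60,11],"wm":90}
After op 10 (replace /uma/3 75): {"uma":[5,6,14,75,11],"wm":90}
After op 11 (add /wm 40): {"uma":[5,6,14,75,11],"wm":40}
After op 12 (replace /wm 52): {"uma":[5,6,14,75,11],"wm":52}
After op 13 (remove /uma/4): {"uma":[5,6,14,75],"wm":52}
After op 14 (add /uma/2 48): {"uma":[5,6,48,14,75],"wm":52}
After op 15 (replace /uma/2 3): {"uma":[5,6,3,14,75],"wm":52}
Value at /wm: 52

Answer: 52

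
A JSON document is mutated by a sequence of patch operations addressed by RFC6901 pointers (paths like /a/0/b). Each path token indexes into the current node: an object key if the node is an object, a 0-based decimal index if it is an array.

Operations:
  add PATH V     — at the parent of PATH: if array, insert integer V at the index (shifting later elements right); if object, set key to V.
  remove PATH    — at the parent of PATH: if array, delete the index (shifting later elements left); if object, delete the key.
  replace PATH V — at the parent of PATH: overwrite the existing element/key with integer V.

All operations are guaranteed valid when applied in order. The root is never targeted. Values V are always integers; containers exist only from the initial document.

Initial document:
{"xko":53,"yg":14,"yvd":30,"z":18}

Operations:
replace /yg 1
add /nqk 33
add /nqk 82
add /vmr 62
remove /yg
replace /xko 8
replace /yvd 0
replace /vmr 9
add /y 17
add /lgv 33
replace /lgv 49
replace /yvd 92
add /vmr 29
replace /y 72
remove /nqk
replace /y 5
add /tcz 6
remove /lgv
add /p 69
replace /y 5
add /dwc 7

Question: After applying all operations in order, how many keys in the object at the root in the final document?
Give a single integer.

Answer: 8

Derivation:
After op 1 (replace /yg 1): {"xko":53,"yg":1,"yvd":30,"z":18}
After op 2 (add /nqk 33): {"nqk":33,"xko":53,"yg":1,"yvd":30,"z":18}
After op 3 (add /nqk 82): {"nqk":82,"xko":53,"yg":1,"yvd":30,"z":18}
After op 4 (add /vmr 62): {"nqk":82,"vmr":62,"xko":53,"yg":1,"yvd":30,"z":18}
After op 5 (remove /yg): {"nqk":82,"vmr":62,"xko":53,"yvd":30,"z":18}
After op 6 (replace /xko 8): {"nqk":82,"vmr":62,"xko":8,"yvd":30,"z":18}
After op 7 (replace /yvd 0): {"nqk":82,"vmr":62,"xko":8,"yvd":0,"z":18}
After op 8 (replace /vmr 9): {"nqk":82,"vmr":9,"xko":8,"yvd":0,"z":18}
After op 9 (add /y 17): {"nqk":82,"vmr":9,"xko":8,"y":17,"yvd":0,"z":18}
After op 10 (add /lgv 33): {"lgv":33,"nqk":82,"vmr":9,"xko":8,"y":17,"yvd":0,"z":18}
After op 11 (replace /lgv 49): {"lgv":49,"nqk":82,"vmr":9,"xko":8,"y":17,"yvd":0,"z":18}
After op 12 (replace /yvd 92): {"lgv":49,"nqk":82,"vmr":9,"xko":8,"y":17,"yvd":92,"z":18}
After op 13 (add /vmr 29): {"lgv":49,"nqk":82,"vmr":29,"xko":8,"y":17,"yvd":92,"z":18}
After op 14 (replace /y 72): {"lgv":49,"nqk":82,"vmr":29,"xko":8,"y":72,"yvd":92,"z":18}
After op 15 (remove /nqk): {"lgv":49,"vmr":29,"xko":8,"y":72,"yvd":92,"z":18}
After op 16 (replace /y 5): {"lgv":49,"vmr":29,"xko":8,"y":5,"yvd":92,"z":18}
After op 17 (add /tcz 6): {"lgv":49,"tcz":6,"vmr":29,"xko":8,"y":5,"yvd":92,"z":18}
After op 18 (remove /lgv): {"tcz":6,"vmr":29,"xko":8,"y":5,"yvd":92,"z":18}
After op 19 (add /p 69): {"p":69,"tcz":6,"vmr":29,"xko":8,"y":5,"yvd":92,"z":18}
After op 20 (replace /y 5): {"p":69,"tcz":6,"vmr":29,"xko":8,"y":5,"yvd":92,"z":18}
After op 21 (add /dwc 7): {"dwc":7,"p":69,"tcz":6,"vmr":29,"xko":8,"y":5,"yvd":92,"z":18}
Size at the root: 8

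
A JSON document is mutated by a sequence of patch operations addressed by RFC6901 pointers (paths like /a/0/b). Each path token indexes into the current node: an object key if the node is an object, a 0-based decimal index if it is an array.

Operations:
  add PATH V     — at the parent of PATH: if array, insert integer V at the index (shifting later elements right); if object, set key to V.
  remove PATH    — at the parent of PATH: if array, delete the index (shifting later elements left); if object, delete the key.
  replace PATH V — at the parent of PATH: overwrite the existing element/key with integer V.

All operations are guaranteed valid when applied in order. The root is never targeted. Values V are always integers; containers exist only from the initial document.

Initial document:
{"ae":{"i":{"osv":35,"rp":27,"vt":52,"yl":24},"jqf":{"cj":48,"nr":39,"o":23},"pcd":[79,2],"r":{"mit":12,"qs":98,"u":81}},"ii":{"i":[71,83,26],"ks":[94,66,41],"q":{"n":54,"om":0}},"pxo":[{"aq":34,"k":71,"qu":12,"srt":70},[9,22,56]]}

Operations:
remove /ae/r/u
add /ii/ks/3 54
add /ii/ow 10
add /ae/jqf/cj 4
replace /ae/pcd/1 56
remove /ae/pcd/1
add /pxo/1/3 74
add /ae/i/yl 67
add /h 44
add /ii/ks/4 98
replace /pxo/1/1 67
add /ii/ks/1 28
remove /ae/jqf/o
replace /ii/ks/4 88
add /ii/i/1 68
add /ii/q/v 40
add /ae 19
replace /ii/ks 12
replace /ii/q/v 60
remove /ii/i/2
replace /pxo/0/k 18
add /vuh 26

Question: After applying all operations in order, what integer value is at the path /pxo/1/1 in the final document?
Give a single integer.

Answer: 67

Derivation:
After op 1 (remove /ae/r/u): {"ae":{"i":{"osv":35,"rp":27,"vt":52,"yl":24},"jqf":{"cj":48,"nr":39,"o":23},"pcd":[79,2],"r":{"mit":12,"qs":98}},"ii":{"i":[71,83,26],"ks":[94,66,41],"q":{"n":54,"om":0}},"pxo":[{"aq":34,"k":71,"qu":12,"srt":70},[9,22,56]]}
After op 2 (add /ii/ks/3 54): {"ae":{"i":{"osv":35,"rp":27,"vt":52,"yl":24},"jqf":{"cj":48,"nr":39,"o":23},"pcd":[79,2],"r":{"mit":12,"qs":98}},"ii":{"i":[71,83,26],"ks":[94,66,41,54],"q":{"n":54,"om":0}},"pxo":[{"aq":34,"k":71,"qu":12,"srt":70},[9,22,56]]}
After op 3 (add /ii/ow 10): {"ae":{"i":{"osv":35,"rp":27,"vt":52,"yl":24},"jqf":{"cj":48,"nr":39,"o":23},"pcd":[79,2],"r":{"mit":12,"qs":98}},"ii":{"i":[71,83,26],"ks":[94,66,41,54],"ow":10,"q":{"n":54,"om":0}},"pxo":[{"aq":34,"k":71,"qu":12,"srt":70},[9,22,56]]}
After op 4 (add /ae/jqf/cj 4): {"ae":{"i":{"osv":35,"rp":27,"vt":52,"yl":24},"jqf":{"cj":4,"nr":39,"o":23},"pcd":[79,2],"r":{"mit":12,"qs":98}},"ii":{"i":[71,83,26],"ks":[94,66,41,54],"ow":10,"q":{"n":54,"om":0}},"pxo":[{"aq":34,"k":71,"qu":12,"srt":70},[9,22,56]]}
After op 5 (replace /ae/pcd/1 56): {"ae":{"i":{"osv":35,"rp":27,"vt":52,"yl":24},"jqf":{"cj":4,"nr":39,"o":23},"pcd":[79,56],"r":{"mit":12,"qs":98}},"ii":{"i":[71,83,26],"ks":[94,66,41,54],"ow":10,"q":{"n":54,"om":0}},"pxo":[{"aq":34,"k":71,"qu":12,"srt":70},[9,22,56]]}
After op 6 (remove /ae/pcd/1): {"ae":{"i":{"osv":35,"rp":27,"vt":52,"yl":24},"jqf":{"cj":4,"nr":39,"o":23},"pcd":[79],"r":{"mit":12,"qs":98}},"ii":{"i":[71,83,26],"ks":[94,66,41,54],"ow":10,"q":{"n":54,"om":0}},"pxo":[{"aq":34,"k":71,"qu":12,"srt":70},[9,22,56]]}
After op 7 (add /pxo/1/3 74): {"ae":{"i":{"osv":35,"rp":27,"vt":52,"yl":24},"jqf":{"cj":4,"nr":39,"o":23},"pcd":[79],"r":{"mit":12,"qs":98}},"ii":{"i":[71,83,26],"ks":[94,66,41,54],"ow":10,"q":{"n":54,"om":0}},"pxo":[{"aq":34,"k":71,"qu":12,"srt":70},[9,22,56,74]]}
After op 8 (add /ae/i/yl 67): {"ae":{"i":{"osv":35,"rp":27,"vt":52,"yl":67},"jqf":{"cj":4,"nr":39,"o":23},"pcd":[79],"r":{"mit":12,"qs":98}},"ii":{"i":[71,83,26],"ks":[94,66,41,54],"ow":10,"q":{"n":54,"om":0}},"pxo":[{"aq":34,"k":71,"qu":12,"srt":70},[9,22,56,74]]}
After op 9 (add /h 44): {"ae":{"i":{"osv":35,"rp":27,"vt":52,"yl":67},"jqf":{"cj":4,"nr":39,"o":23},"pcd":[79],"r":{"mit":12,"qs":98}},"h":44,"ii":{"i":[71,83,26],"ks":[94,66,41,54],"ow":10,"q":{"n":54,"om":0}},"pxo":[{"aq":34,"k":71,"qu":12,"srt":70},[9,22,56,74]]}
After op 10 (add /ii/ks/4 98): {"ae":{"i":{"osv":35,"rp":27,"vt":52,"yl":67},"jqf":{"cj":4,"nr":39,"o":23},"pcd":[79],"r":{"mit":12,"qs":98}},"h":44,"ii":{"i":[71,83,26],"ks":[94,66,41,54,98],"ow":10,"q":{"n":54,"om":0}},"pxo":[{"aq":34,"k":71,"qu":12,"srt":70},[9,22,56,74]]}
After op 11 (replace /pxo/1/1 67): {"ae":{"i":{"osv":35,"rp":27,"vt":52,"yl":67},"jqf":{"cj":4,"nr":39,"o":23},"pcd":[79],"r":{"mit":12,"qs":98}},"h":44,"ii":{"i":[71,83,26],"ks":[94,66,41,54,98],"ow":10,"q":{"n":54,"om":0}},"pxo":[{"aq":34,"k":71,"qu":12,"srt":70},[9,67,56,74]]}
After op 12 (add /ii/ks/1 28): {"ae":{"i":{"osv":35,"rp":27,"vt":52,"yl":67},"jqf":{"cj":4,"nr":39,"o":23},"pcd":[79],"r":{"mit":12,"qs":98}},"h":44,"ii":{"i":[71,83,26],"ks":[94,28,66,41,54,98],"ow":10,"q":{"n":54,"om":0}},"pxo":[{"aq":34,"k":71,"qu":12,"srt":70},[9,67,56,74]]}
After op 13 (remove /ae/jqf/o): {"ae":{"i":{"osv":35,"rp":27,"vt":52,"yl":67},"jqf":{"cj":4,"nr":39},"pcd":[79],"r":{"mit":12,"qs":98}},"h":44,"ii":{"i":[71,83,26],"ks":[94,28,66,41,54,98],"ow":10,"q":{"n":54,"om":0}},"pxo":[{"aq":34,"k":71,"qu":12,"srt":70},[9,67,56,74]]}
After op 14 (replace /ii/ks/4 88): {"ae":{"i":{"osv":35,"rp":27,"vt":52,"yl":67},"jqf":{"cj":4,"nr":39},"pcd":[79],"r":{"mit":12,"qs":98}},"h":44,"ii":{"i":[71,83,26],"ks":[94,28,66,41,88,98],"ow":10,"q":{"n":54,"om":0}},"pxo":[{"aq":34,"k":71,"qu":12,"srt":70},[9,67,56,74]]}
After op 15 (add /ii/i/1 68): {"ae":{"i":{"osv":35,"rp":27,"vt":52,"yl":67},"jqf":{"cj":4,"nr":39},"pcd":[79],"r":{"mit":12,"qs":98}},"h":44,"ii":{"i":[71,68,83,26],"ks":[94,28,66,41,88,98],"ow":10,"q":{"n":54,"om":0}},"pxo":[{"aq":34,"k":71,"qu":12,"srt":70},[9,67,56,74]]}
After op 16 (add /ii/q/v 40): {"ae":{"i":{"osv":35,"rp":27,"vt":52,"yl":67},"jqf":{"cj":4,"nr":39},"pcd":[79],"r":{"mit":12,"qs":98}},"h":44,"ii":{"i":[71,68,83,26],"ks":[94,28,66,41,88,98],"ow":10,"q":{"n":54,"om":0,"v":40}},"pxo":[{"aq":34,"k":71,"qu":12,"srt":70},[9,67,56,74]]}
After op 17 (add /ae 19): {"ae":19,"h":44,"ii":{"i":[71,68,83,26],"ks":[94,28,66,41,88,98],"ow":10,"q":{"n":54,"om":0,"v":40}},"pxo":[{"aq":34,"k":71,"qu":12,"srt":70},[9,67,56,74]]}
After op 18 (replace /ii/ks 12): {"ae":19,"h":44,"ii":{"i":[71,68,83,26],"ks":12,"ow":10,"q":{"n":54,"om":0,"v":40}},"pxo":[{"aq":34,"k":71,"qu":12,"srt":70},[9,67,56,74]]}
After op 19 (replace /ii/q/v 60): {"ae":19,"h":44,"ii":{"i":[71,68,83,26],"ks":12,"ow":10,"q":{"n":54,"om":0,"v":60}},"pxo":[{"aq":34,"k":71,"qu":12,"srt":70},[9,67,56,74]]}
After op 20 (remove /ii/i/2): {"ae":19,"h":44,"ii":{"i":[71,68,26],"ks":12,"ow":10,"q":{"n":54,"om":0,"v":60}},"pxo":[{"aq":34,"k":71,"qu":12,"srt":70},[9,67,56,74]]}
After op 21 (replace /pxo/0/k 18): {"ae":19,"h":44,"ii":{"i":[71,68,26],"ks":12,"ow":10,"q":{"n":54,"om":0,"v":60}},"pxo":[{"aq":34,"k":18,"qu":12,"srt":70},[9,67,56,74]]}
After op 22 (add /vuh 26): {"ae":19,"h":44,"ii":{"i":[71,68,26],"ks":12,"ow":10,"q":{"n":54,"om":0,"v":60}},"pxo":[{"aq":34,"k":18,"qu":12,"srt":70},[9,67,56,74]],"vuh":26}
Value at /pxo/1/1: 67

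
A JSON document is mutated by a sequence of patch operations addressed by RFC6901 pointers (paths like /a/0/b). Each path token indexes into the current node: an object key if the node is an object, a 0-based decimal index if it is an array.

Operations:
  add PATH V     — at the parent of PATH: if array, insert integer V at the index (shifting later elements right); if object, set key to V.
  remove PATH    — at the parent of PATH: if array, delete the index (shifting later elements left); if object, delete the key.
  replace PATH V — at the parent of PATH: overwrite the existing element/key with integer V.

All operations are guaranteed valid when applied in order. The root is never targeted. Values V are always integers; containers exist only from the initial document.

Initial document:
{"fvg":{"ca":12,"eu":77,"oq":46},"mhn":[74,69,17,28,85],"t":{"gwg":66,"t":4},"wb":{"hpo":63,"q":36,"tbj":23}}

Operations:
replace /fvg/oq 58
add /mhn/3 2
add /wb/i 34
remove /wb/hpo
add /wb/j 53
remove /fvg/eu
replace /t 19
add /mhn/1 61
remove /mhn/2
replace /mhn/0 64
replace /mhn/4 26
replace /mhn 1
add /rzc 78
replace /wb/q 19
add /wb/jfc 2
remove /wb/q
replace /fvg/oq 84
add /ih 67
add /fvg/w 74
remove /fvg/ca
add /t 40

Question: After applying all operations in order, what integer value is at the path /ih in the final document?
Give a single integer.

After op 1 (replace /fvg/oq 58): {"fvg":{"ca":12,"eu":77,"oq":58},"mhn":[74,69,17,28,85],"t":{"gwg":66,"t":4},"wb":{"hpo":63,"q":36,"tbj":23}}
After op 2 (add /mhn/3 2): {"fvg":{"ca":12,"eu":77,"oq":58},"mhn":[74,69,17,2,28,85],"t":{"gwg":66,"t":4},"wb":{"hpo":63,"q":36,"tbj":23}}
After op 3 (add /wb/i 34): {"fvg":{"ca":12,"eu":77,"oq":58},"mhn":[74,69,17,2,28,85],"t":{"gwg":66,"t":4},"wb":{"hpo":63,"i":34,"q":36,"tbj":23}}
After op 4 (remove /wb/hpo): {"fvg":{"ca":12,"eu":77,"oq":58},"mhn":[74,69,17,2,28,85],"t":{"gwg":66,"t":4},"wb":{"i":34,"q":36,"tbj":23}}
After op 5 (add /wb/j 53): {"fvg":{"ca":12,"eu":77,"oq":58},"mhn":[74,69,17,2,28,85],"t":{"gwg":66,"t":4},"wb":{"i":34,"j":53,"q":36,"tbj":23}}
After op 6 (remove /fvg/eu): {"fvg":{"ca":12,"oq":58},"mhn":[74,69,17,2,28,85],"t":{"gwg":66,"t":4},"wb":{"i":34,"j":53,"q":36,"tbj":23}}
After op 7 (replace /t 19): {"fvg":{"ca":12,"oq":58},"mhn":[74,69,17,2,28,85],"t":19,"wb":{"i":34,"j":53,"q":36,"tbj":23}}
After op 8 (add /mhn/1 61): {"fvg":{"ca":12,"oq":58},"mhn":[74,61,69,17,2,28,85],"t":19,"wb":{"i":34,"j":53,"q":36,"tbj":23}}
After op 9 (remove /mhn/2): {"fvg":{"ca":12,"oq":58},"mhn":[74,61,17,2,28,85],"t":19,"wb":{"i":34,"j":53,"q":36,"tbj":23}}
After op 10 (replace /mhn/0 64): {"fvg":{"ca":12,"oq":58},"mhn":[64,61,17,2,28,85],"t":19,"wb":{"i":34,"j":53,"q":36,"tbj":23}}
After op 11 (replace /mhn/4 26): {"fvg":{"ca":12,"oq":58},"mhn":[64,61,17,2,26,85],"t":19,"wb":{"i":34,"j":53,"q":36,"tbj":23}}
After op 12 (replace /mhn 1): {"fvg":{"ca":12,"oq":58},"mhn":1,"t":19,"wb":{"i":34,"j":53,"q":36,"tbj":23}}
After op 13 (add /rzc 78): {"fvg":{"ca":12,"oq":58},"mhn":1,"rzc":78,"t":19,"wb":{"i":34,"j":53,"q":36,"tbj":23}}
After op 14 (replace /wb/q 19): {"fvg":{"ca":12,"oq":58},"mhn":1,"rzc":78,"t":19,"wb":{"i":34,"j":53,"q":19,"tbj":23}}
After op 15 (add /wb/jfc 2): {"fvg":{"ca":12,"oq":58},"mhn":1,"rzc":78,"t":19,"wb":{"i":34,"j":53,"jfc":2,"q":19,"tbj":23}}
After op 16 (remove /wb/q): {"fvg":{"ca":12,"oq":58},"mhn":1,"rzc":78,"t":19,"wb":{"i":34,"j":53,"jfc":2,"tbj":23}}
After op 17 (replace /fvg/oq 84): {"fvg":{"ca":12,"oq":84},"mhn":1,"rzc":78,"t":19,"wb":{"i":34,"j":53,"jfc":2,"tbj":23}}
After op 18 (add /ih 67): {"fvg":{"ca":12,"oq":84},"ih":67,"mhn":1,"rzc":78,"t":19,"wb":{"i":34,"j":53,"jfc":2,"tbj":23}}
After op 19 (add /fvg/w 74): {"fvg":{"ca":12,"oq":84,"w":74},"ih":67,"mhn":1,"rzc":78,"t":19,"wb":{"i":34,"j":53,"jfc":2,"tbj":23}}
After op 20 (remove /fvg/ca): {"fvg":{"oq":84,"w":74},"ih":67,"mhn":1,"rzc":78,"t":19,"wb":{"i":34,"j":53,"jfc":2,"tbj":23}}
After op 21 (add /t 40): {"fvg":{"oq":84,"w":74},"ih":67,"mhn":1,"rzc":78,"t":40,"wb":{"i":34,"j":53,"jfc":2,"tbj":23}}
Value at /ih: 67

Answer: 67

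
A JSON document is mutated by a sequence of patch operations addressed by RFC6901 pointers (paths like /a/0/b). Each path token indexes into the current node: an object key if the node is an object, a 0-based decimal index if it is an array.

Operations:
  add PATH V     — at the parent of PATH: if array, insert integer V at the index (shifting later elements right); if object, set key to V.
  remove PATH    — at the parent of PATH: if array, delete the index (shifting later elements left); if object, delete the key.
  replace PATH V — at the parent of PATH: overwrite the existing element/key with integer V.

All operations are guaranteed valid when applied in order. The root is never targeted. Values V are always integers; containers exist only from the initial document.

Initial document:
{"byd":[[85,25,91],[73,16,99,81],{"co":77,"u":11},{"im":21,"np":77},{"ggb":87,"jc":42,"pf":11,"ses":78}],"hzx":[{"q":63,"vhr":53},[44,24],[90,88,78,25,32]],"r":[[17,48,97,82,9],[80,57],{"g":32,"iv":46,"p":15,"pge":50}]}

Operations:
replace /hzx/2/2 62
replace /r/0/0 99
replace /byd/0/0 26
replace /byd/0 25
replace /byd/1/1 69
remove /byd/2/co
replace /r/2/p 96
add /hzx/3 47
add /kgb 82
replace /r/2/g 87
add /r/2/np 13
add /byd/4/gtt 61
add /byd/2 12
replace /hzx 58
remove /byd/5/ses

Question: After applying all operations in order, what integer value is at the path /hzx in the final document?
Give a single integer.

Answer: 58

Derivation:
After op 1 (replace /hzx/2/2 62): {"byd":[[85,25,91],[73,16,99,81],{"co":77,"u":11},{"im":21,"np":77},{"ggb":87,"jc":42,"pf":11,"ses":78}],"hzx":[{"q":63,"vhr":53},[44,24],[90,88,62,25,32]],"r":[[17,48,97,82,9],[80,57],{"g":32,"iv":46,"p":15,"pge":50}]}
After op 2 (replace /r/0/0 99): {"byd":[[85,25,91],[73,16,99,81],{"co":77,"u":11},{"im":21,"np":77},{"ggb":87,"jc":42,"pf":11,"ses":78}],"hzx":[{"q":63,"vhr":53},[44,24],[90,88,62,25,32]],"r":[[99,48,97,82,9],[80,57],{"g":32,"iv":46,"p":15,"pge":50}]}
After op 3 (replace /byd/0/0 26): {"byd":[[26,25,91],[73,16,99,81],{"co":77,"u":11},{"im":21,"np":77},{"ggb":87,"jc":42,"pf":11,"ses":78}],"hzx":[{"q":63,"vhr":53},[44,24],[90,88,62,25,32]],"r":[[99,48,97,82,9],[80,57],{"g":32,"iv":46,"p":15,"pge":50}]}
After op 4 (replace /byd/0 25): {"byd":[25,[73,16,99,81],{"co":77,"u":11},{"im":21,"np":77},{"ggb":87,"jc":42,"pf":11,"ses":78}],"hzx":[{"q":63,"vhr":53},[44,24],[90,88,62,25,32]],"r":[[99,48,97,82,9],[80,57],{"g":32,"iv":46,"p":15,"pge":50}]}
After op 5 (replace /byd/1/1 69): {"byd":[25,[73,69,99,81],{"co":77,"u":11},{"im":21,"np":77},{"ggb":87,"jc":42,"pf":11,"ses":78}],"hzx":[{"q":63,"vhr":53},[44,24],[90,88,62,25,32]],"r":[[99,48,97,82,9],[80,57],{"g":32,"iv":46,"p":15,"pge":50}]}
After op 6 (remove /byd/2/co): {"byd":[25,[73,69,99,81],{"u":11},{"im":21,"np":77},{"ggb":87,"jc":42,"pf":11,"ses":78}],"hzx":[{"q":63,"vhr":53},[44,24],[90,88,62,25,32]],"r":[[99,48,97,82,9],[80,57],{"g":32,"iv":46,"p":15,"pge":50}]}
After op 7 (replace /r/2/p 96): {"byd":[25,[73,69,99,81],{"u":11},{"im":21,"np":77},{"ggb":87,"jc":42,"pf":11,"ses":78}],"hzx":[{"q":63,"vhr":53},[44,24],[90,88,62,25,32]],"r":[[99,48,97,82,9],[80,57],{"g":32,"iv":46,"p":96,"pge":50}]}
After op 8 (add /hzx/3 47): {"byd":[25,[73,69,99,81],{"u":11},{"im":21,"np":77},{"ggb":87,"jc":42,"pf":11,"ses":78}],"hzx":[{"q":63,"vhr":53},[44,24],[90,88,62,25,32],47],"r":[[99,48,97,82,9],[80,57],{"g":32,"iv":46,"p":96,"pge":50}]}
After op 9 (add /kgb 82): {"byd":[25,[73,69,99,81],{"u":11},{"im":21,"np":77},{"ggb":87,"jc":42,"pf":11,"ses":78}],"hzx":[{"q":63,"vhr":53},[44,24],[90,88,62,25,32],47],"kgb":82,"r":[[99,48,97,82,9],[80,57],{"g":32,"iv":46,"p":96,"pge":50}]}
After op 10 (replace /r/2/g 87): {"byd":[25,[73,69,99,81],{"u":11},{"im":21,"np":77},{"ggb":87,"jc":42,"pf":11,"ses":78}],"hzx":[{"q":63,"vhr":53},[44,24],[90,88,62,25,32],47],"kgb":82,"r":[[99,48,97,82,9],[80,57],{"g":87,"iv":46,"p":96,"pge":50}]}
After op 11 (add /r/2/np 13): {"byd":[25,[73,69,99,81],{"u":11},{"im":21,"np":77},{"ggb":87,"jc":42,"pf":11,"ses":78}],"hzx":[{"q":63,"vhr":53},[44,24],[90,88,62,25,32],47],"kgb":82,"r":[[99,48,97,82,9],[80,57],{"g":87,"iv":46,"np":13,"p":96,"pge":50}]}
After op 12 (add /byd/4/gtt 61): {"byd":[25,[73,69,99,81],{"u":11},{"im":21,"np":77},{"ggb":87,"gtt":61,"jc":42,"pf":11,"ses":78}],"hzx":[{"q":63,"vhr":53},[44,24],[90,88,62,25,32],47],"kgb":82,"r":[[99,48,97,82,9],[80,57],{"g":87,"iv":46,"np":13,"p":96,"pge":50}]}
After op 13 (add /byd/2 12): {"byd":[25,[73,69,99,81],12,{"u":11},{"im":21,"np":77},{"ggb":87,"gtt":61,"jc":42,"pf":11,"ses":78}],"hzx":[{"q":63,"vhr":53},[44,24],[90,88,62,25,32],47],"kgb":82,"r":[[99,48,97,82,9],[80,57],{"g":87,"iv":46,"np":13,"p":96,"pge":50}]}
After op 14 (replace /hzx 58): {"byd":[25,[73,69,99,81],12,{"u":11},{"im":21,"np":77},{"ggb":87,"gtt":61,"jc":42,"pf":11,"ses":78}],"hzx":58,"kgb":82,"r":[[99,48,97,82,9],[80,57],{"g":87,"iv":46,"np":13,"p":96,"pge":50}]}
After op 15 (remove /byd/5/ses): {"byd":[25,[73,69,99,81],12,{"u":11},{"im":21,"np":77},{"ggb":87,"gtt":61,"jc":42,"pf":11}],"hzx":58,"kgb":82,"r":[[99,48,97,82,9],[80,57],{"g":87,"iv":46,"np":13,"p":96,"pge":50}]}
Value at /hzx: 58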